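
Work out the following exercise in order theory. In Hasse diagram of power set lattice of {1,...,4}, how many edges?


A cover relation a -< b holds when a < b with no c strictly between.
Cover relations:
  {} -< {1}
  {} -< {2}
  {} -< {3}
  {} -< {4}
  {1} -< {1,2}
  {1} -< {1,3}
  {1} -< {1,4}
  {2} -< {1,2}
  ...24 more
Total: 32


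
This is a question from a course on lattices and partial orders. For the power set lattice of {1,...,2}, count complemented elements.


An element a is complemented if some b has a meet b = bottom, a join b = top.
every subset A has complement S\A, so all elements are complemented.
Complemented elements: {}, {1}, {2}, {1,2}
Count: 4


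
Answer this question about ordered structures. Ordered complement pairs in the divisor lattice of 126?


Complement pair (a,b): a meet b = bottom, a join b = top.
Here: gcd(a,b)=1 and lcm(a,b)=126, i.e. a*b=126 with a,b coprime.
Pairs found: (1,126), (2,63), (7,18), (9,14), ... (4 more)
Total ordered pairs: 8


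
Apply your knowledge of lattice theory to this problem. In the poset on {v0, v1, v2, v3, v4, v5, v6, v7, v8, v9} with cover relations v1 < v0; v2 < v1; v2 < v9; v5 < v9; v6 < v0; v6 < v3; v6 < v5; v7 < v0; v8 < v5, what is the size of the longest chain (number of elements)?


A chain is a totally ordered subset; we count the number of elements in a maximum chain.
Compute, for each element x, the size of the longest chain ending at x:
  v2: 1
  v4: 1
  v6: 1
  v7: 1
  v8: 1
  v1: 2
  ...
A maximum chain: v2 < v1 < v0
Number of elements in the longest chain: 3


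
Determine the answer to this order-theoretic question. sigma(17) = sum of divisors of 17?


sigma(n) = sum of divisors.
Divisors of 17: [1, 17]
Sum = 18


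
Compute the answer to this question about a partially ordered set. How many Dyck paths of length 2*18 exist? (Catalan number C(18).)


C(n) = C(2n, n) / (n+1).
C(36, 18) = 9075135300
C(18) = 9075135300 / 19 = 477638700


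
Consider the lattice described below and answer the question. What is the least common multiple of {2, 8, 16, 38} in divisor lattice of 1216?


In a divisor lattice, join = lcm (least common multiple).
Compute lcm iteratively: start with first element, then lcm(current, next).
Elements: [2, 8, 16, 38]
lcm(2,8) = 8
lcm(8,16) = 16
lcm(16,38) = 304
Final lcm = 304


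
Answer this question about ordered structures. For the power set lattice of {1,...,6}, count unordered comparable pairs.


A comparable pair {a,b} has a < b or b < a in the order.
Count unordered pairs where one element is strictly below the other.
Examples: {{},{1}}, {{},{2}}, {{},{3}}, {{},{4}}, ...
Total comparable pairs: 665


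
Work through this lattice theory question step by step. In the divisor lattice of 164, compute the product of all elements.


Divisors of 164: [1, 2, 4, 41, 82, 164]
Product = n^(d(n)/2) = 164^(6/2)
Product = 4410944


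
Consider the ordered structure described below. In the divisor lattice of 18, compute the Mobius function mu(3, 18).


In a divisor lattice, mu(a,b) = mu(b/a) where mu is the classical Mobius function.
b/a = 18/3 = 6
Prime factorization of 6: primes [2, 3]
6 is squarefree with 2 prime factor(s), so mu(6) = (-1)^2 = 1


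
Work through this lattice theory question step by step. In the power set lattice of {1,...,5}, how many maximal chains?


A maximal chain goes from the minimum element to a maximal element via cover relations.
Counting all min-to-max paths in the cover graph.
Total maximal chains: 120


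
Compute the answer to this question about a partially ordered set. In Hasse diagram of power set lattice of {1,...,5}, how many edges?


A cover relation a -< b holds when a < b with no c strictly between.
Cover relations:
  {} -< {1}
  {} -< {2}
  {} -< {3}
  {} -< {4}
  {} -< {5}
  {1} -< {1,2}
  {1} -< {1,3}
  {1} -< {1,4}
  ...72 more
Total: 80


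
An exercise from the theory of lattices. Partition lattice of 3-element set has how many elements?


B(n) = number of set partitions of an n-element set.
B(n) satisfies the recurrence: B(n+1) = sum_k C(n,k)*B(k).
B(3) = 5


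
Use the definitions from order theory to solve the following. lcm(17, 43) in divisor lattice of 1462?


Join=lcm.
gcd(17,43)=1
lcm=731


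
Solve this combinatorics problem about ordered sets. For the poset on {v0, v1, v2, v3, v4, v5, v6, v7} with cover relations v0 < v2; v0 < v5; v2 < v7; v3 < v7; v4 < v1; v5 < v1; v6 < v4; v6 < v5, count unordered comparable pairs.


A comparable pair {a,b} has a < b or b < a in the order.
Count unordered pairs where one element is strictly below the other.
Examples: {v0,v1}, {v0,v2}, {v0,v5}, {v0,v7}, ...
Total comparable pairs: 11


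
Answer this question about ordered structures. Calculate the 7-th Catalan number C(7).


C(n) = C(2n, n) / (n+1).
C(14, 7) = 3432
C(7) = 3432 / 8 = 429


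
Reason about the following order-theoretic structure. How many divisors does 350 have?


Divisors of 350: [1, 2, 5, 7, 10, 14, 25, 35, 50, 70, 175, 350]
Count: 12


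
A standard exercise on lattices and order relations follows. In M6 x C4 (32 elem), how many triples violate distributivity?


Distributive law: a ^ (b v c) = (a ^ b) v (a ^ c).
Check all 32^3 = 32768 ordered triples (a,b,c).
  e.g. a=(a1,0), b=(a2,0), c=(a3,0): lhs=(a1,0) != rhs=(0,0)
  e.g. a=(a1,0), b=(a2,0), c=(a3,1): lhs=(a1,0) != rhs=(0,0)
Total violating triples: 7680


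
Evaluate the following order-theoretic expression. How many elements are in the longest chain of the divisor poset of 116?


A chain is a totally ordered subset; we count the number of elements in a maximum chain.
Compute, for each element x, the size of the longest chain ending at x:
  1: 1
  2: 2
  29: 2
  4: 3
  58: 3
  116: 4
A maximum chain: 1 < 2 < 4 < 116
Number of elements in the longest chain: 4


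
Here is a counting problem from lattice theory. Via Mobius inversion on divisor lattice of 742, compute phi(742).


phi(n) = n * prod_{p|n} (1 - 1/p).
Prime divisors of 742: [2, 7, 53]
phi(742) = 742 * (1 - 1/2) * (1 - 1/7) * (1 - 1/53)
phi(742) = 312


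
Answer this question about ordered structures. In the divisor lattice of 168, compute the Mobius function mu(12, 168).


In a divisor lattice, mu(a,b) = mu(b/a) where mu is the classical Mobius function.
b/a = 168/12 = 14
Prime factorization of 14: primes [2, 7]
14 is squarefree with 2 prime factor(s), so mu(14) = (-1)^2 = 1


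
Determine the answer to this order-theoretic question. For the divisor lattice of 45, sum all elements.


sigma(n) = sum of divisors.
Divisors of 45: [1, 3, 5, 9, 15, 45]
Sum = 78


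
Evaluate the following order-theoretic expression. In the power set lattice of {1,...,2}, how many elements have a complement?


An element a is complemented if some b has a meet b = bottom, a join b = top.
every subset A has complement S\A, so all elements are complemented.
Complemented elements: {}, {1}, {2}, {1,2}
Count: 4


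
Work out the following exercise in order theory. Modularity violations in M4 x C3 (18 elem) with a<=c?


Modular law: if a <= c then a v (b ^ c) = (a v b) ^ c.
Check all triples (a,b,c) with a <= c among 18 elements.
This lattice is modular (diamonds M_m and their chain-products are modular).
Total violating triples: 0


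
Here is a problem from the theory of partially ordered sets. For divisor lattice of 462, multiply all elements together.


Divisors of 462: [1, 2, 3, 6, 7, 11, 14, 21, 22, 33, 42, 66, 77, 154, 231, 462]
Product = n^(d(n)/2) = 462^(16/2)
Product = 2075562447064149770496


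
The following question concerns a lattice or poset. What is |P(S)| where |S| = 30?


Power set = 2^n.
2^30 = 1073741824


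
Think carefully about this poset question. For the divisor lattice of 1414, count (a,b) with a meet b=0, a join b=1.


Complement pair (a,b): a meet b = bottom, a join b = top.
Here: gcd(a,b)=1 and lcm(a,b)=1414, i.e. a*b=1414 with a,b coprime.
Pairs found: (1,1414), (2,707), (7,202), (14,101), ... (4 more)
Total ordered pairs: 8


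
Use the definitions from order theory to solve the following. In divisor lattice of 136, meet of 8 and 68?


In a divisor lattice, meet = gcd (greatest common divisor).
By Euclidean algorithm or factoring: gcd(8,68) = 4


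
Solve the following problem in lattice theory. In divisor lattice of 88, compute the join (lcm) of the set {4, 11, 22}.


In a divisor lattice, join = lcm (least common multiple).
Compute lcm iteratively: start with first element, then lcm(current, next).
Elements: [4, 11, 22]
lcm(4,11) = 44
lcm(44,22) = 44
Final lcm = 44


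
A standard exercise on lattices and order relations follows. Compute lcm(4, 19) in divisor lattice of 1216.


In a divisor lattice, join = lcm (least common multiple).
gcd(4,19) = 1
lcm(4,19) = 4*19/gcd = 76/1 = 76


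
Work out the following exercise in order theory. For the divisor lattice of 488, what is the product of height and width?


Height = length of longest chain minus 1; width = size of largest antichain.
A maximum chain: 1 | 61 | 122 | 244 | 488  (height 4).
A maximum antichain: {2, 61}  (width 2).
Product = 4 * 2 = 8


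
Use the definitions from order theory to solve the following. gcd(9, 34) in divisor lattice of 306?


Meet=gcd.
gcd(9,34)=1


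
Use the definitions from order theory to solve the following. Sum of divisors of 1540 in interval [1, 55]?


Interval [1,55] in divisors of 1540: [1, 5, 11, 55]
Sum = 72


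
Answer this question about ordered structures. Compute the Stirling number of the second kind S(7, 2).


S(n,k) = k*S(n-1,k) + S(n-1,k-1).
S(6,2) = 31, S(6,1) = 1
S(7,2) = 2*31 + 1 = 62 + 1
S(7,2) = 63


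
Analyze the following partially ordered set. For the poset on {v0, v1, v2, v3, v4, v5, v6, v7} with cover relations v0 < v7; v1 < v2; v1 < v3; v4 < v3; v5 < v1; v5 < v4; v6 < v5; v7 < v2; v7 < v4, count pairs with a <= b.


The order relation is {(a,b) : a <= b}, reflexive so it includes (a,a).
Examples: (v0,v0), (v0,v2), (v0,v3), (v0,v4), (v0,v7), ...
Total ordered pairs: 27


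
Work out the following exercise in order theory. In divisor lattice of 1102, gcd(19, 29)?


Meet=gcd.
gcd(19,29)=1


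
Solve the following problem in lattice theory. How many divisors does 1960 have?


Divisors of 1960: [1, 2, 4, 5, 7, 8, 10, 14, 20, 28, 35, 40, 49, 56, 70, 98, 140, 196, 245, 280, 392, 490, 980, 1960]
Count: 24


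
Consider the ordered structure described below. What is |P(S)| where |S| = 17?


Power set = 2^n.
2^17 = 131072


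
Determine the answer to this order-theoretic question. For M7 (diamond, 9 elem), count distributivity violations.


Distributive law: a ^ (b v c) = (a ^ b) v (a ^ c).
Check all 9^3 = 729 ordered triples (a,b,c).
  e.g. a=a1, b=a2, c=a3: lhs=a1 != rhs=0
  e.g. a=a1, b=a2, c=a4: lhs=a1 != rhs=0
Total violating triples: 210


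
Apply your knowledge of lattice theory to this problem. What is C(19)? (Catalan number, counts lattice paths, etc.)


C(n) = C(2n, n) / (n+1).
C(38, 19) = 35345263800
C(19) = 35345263800 / 20 = 1767263190


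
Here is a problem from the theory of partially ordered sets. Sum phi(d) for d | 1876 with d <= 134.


Divisors of 1876 up to 134: [1, 2, 4, 7, 14, 28, 67, 134]
phi values: [1, 1, 2, 6, 6, 12, 66, 66]
Sum = 160


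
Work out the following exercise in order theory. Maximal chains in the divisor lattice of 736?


A maximal chain goes from the minimum element to a maximal element via cover relations.
Counting all min-to-max paths in the cover graph.
Total maximal chains: 6


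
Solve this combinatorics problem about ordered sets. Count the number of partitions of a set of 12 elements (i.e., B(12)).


B(n) = number of set partitions of an n-element set.
B(n) satisfies the recurrence: B(n+1) = sum_k C(n,k)*B(k).
B(12) = 4213597


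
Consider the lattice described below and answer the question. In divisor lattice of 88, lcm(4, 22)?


Join=lcm.
gcd(4,22)=2
lcm=44


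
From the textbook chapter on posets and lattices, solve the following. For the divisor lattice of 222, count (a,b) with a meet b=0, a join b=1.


Complement pair (a,b): a meet b = bottom, a join b = top.
Here: gcd(a,b)=1 and lcm(a,b)=222, i.e. a*b=222 with a,b coprime.
Pairs found: (1,222), (2,111), (3,74), (6,37), ... (4 more)
Total ordered pairs: 8


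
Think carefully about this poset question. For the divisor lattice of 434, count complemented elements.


An element a is complemented if some b has a meet b = bottom, a join b = top.
a is complemented iff gcd(a, n/a)=1, i.e. a is a unitary divisor of 434.
Complemented elements: 1, 2, 7, 14, 31, 62, ... (2 more)
Count: 8


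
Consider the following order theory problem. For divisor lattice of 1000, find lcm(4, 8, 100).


In a divisor lattice, join = lcm (least common multiple).
Compute lcm iteratively: start with first element, then lcm(current, next).
Elements: [4, 8, 100]
lcm(4,8) = 8
lcm(8,100) = 200
Final lcm = 200


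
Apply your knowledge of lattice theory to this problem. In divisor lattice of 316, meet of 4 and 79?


In a divisor lattice, meet = gcd (greatest common divisor).
By Euclidean algorithm or factoring: gcd(4,79) = 1


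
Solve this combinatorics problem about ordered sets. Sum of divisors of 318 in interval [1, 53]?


Interval [1,53] in divisors of 318: [1, 53]
Sum = 54


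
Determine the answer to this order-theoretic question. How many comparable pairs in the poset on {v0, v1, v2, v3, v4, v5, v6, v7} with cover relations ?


A comparable pair {a,b} has a < b or b < a in the order.
Count unordered pairs where one element is strictly below the other.
Total comparable pairs: 0


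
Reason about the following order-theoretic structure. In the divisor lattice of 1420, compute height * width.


Height = length of longest chain minus 1; width = size of largest antichain.
A maximum chain: 1 | 71 | 355 | 710 | 1420  (height 4).
A maximum antichain: {4, 10, 142, 355}  (width 4).
Product = 4 * 4 = 16


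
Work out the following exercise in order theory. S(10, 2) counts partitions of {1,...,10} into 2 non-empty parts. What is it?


S(n,k) = k*S(n-1,k) + S(n-1,k-1).
S(9,2) = 255, S(9,1) = 1
S(10,2) = 2*255 + 1 = 510 + 1
S(10,2) = 511


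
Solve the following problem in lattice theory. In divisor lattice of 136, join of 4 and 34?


In a divisor lattice, join = lcm (least common multiple).
gcd(4,34) = 2
lcm(4,34) = 4*34/gcd = 136/2 = 68


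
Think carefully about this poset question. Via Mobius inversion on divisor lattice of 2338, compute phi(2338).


phi(n) = n * prod_{p|n} (1 - 1/p).
Prime divisors of 2338: [2, 7, 167]
phi(2338) = 2338 * (1 - 1/2) * (1 - 1/7) * (1 - 1/167)
phi(2338) = 996


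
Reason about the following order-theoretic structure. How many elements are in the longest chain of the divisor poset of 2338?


A chain is a totally ordered subset; we count the number of elements in a maximum chain.
Compute, for each element x, the size of the longest chain ending at x:
  1: 1
  2: 2
  7: 2
  167: 2
  14: 3
  334: 3
  ...
A maximum chain: 1 < 2 < 14 < 2338
Number of elements in the longest chain: 4


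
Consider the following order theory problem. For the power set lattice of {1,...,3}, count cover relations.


A cover relation a -< b holds when a < b with no c strictly between.
Cover relations:
  {} -< {1}
  {} -< {2}
  {} -< {3}
  {1} -< {1,2}
  {1} -< {1,3}
  {2} -< {1,2}
  {2} -< {2,3}
  {3} -< {1,3}
  ...4 more
Total: 12


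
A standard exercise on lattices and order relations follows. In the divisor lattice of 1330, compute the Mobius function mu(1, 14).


In a divisor lattice, mu(a,b) = mu(b/a) where mu is the classical Mobius function.
b/a = 14/1 = 14
Prime factorization of 14: primes [2, 7]
14 is squarefree with 2 prime factor(s), so mu(14) = (-1)^2 = 1


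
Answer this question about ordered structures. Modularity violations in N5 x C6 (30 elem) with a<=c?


Modular law: if a <= c then a v (b ^ c) = (a v b) ^ c.
Check all triples (a,b,c) with a <= c among 30 elements.
  e.g. a=(a,0), b=(c,0), c=(b,0): lhs=(a,0) != rhs=(b,0)
  e.g. a=(a,0), b=(c,1), c=(b,0): lhs=(a,0) != rhs=(b,0)
Total violating triples: 126


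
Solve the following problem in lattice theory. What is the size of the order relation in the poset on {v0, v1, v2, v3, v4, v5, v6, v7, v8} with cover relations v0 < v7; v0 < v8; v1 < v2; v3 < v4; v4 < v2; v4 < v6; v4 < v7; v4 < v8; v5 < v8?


The order relation is {(a,b) : a <= b}, reflexive so it includes (a,a).
Examples: (v0,v0), (v0,v7), (v0,v8), (v1,v1), (v1,v2), ...
Total ordered pairs: 22


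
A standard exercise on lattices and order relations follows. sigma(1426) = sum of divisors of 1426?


sigma(n) = sum of divisors.
Divisors of 1426: [1, 2, 23, 31, 46, 62, 713, 1426]
Sum = 2304


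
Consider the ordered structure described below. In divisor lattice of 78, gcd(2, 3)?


Meet=gcd.
gcd(2,3)=1


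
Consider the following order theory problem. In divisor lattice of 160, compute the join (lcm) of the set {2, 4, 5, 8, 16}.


In a divisor lattice, join = lcm (least common multiple).
Compute lcm iteratively: start with first element, then lcm(current, next).
Elements: [2, 4, 5, 8, 16]
lcm(2,4) = 4
lcm(4,5) = 20
lcm(20,8) = 40
lcm(40,16) = 80
Final lcm = 80


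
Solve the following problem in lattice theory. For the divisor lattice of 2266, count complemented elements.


An element a is complemented if some b has a meet b = bottom, a join b = top.
a is complemented iff gcd(a, n/a)=1, i.e. a is a unitary divisor of 2266.
Complemented elements: 1, 2, 11, 22, 103, 206, ... (2 more)
Count: 8


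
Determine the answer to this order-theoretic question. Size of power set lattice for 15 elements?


Power set = 2^n.
2^15 = 32768


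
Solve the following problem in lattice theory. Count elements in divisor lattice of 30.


Divisors of 30: [1, 2, 3, 5, 6, 10, 15, 30]
Count: 8


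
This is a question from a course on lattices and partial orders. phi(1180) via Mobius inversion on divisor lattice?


phi(n) = n * prod_{p|n} (1 - 1/p).
Prime divisors of 1180: [2, 5, 59]
phi(1180) = 1180 * (1 - 1/2) * (1 - 1/5) * (1 - 1/59)
phi(1180) = 464


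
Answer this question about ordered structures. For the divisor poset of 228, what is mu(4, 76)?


In a divisor lattice, mu(a,b) = mu(b/a) where mu is the classical Mobius function.
b/a = 76/4 = 19
Prime factorization of 19: primes [19]
19 is squarefree with 1 prime factor(s), so mu(19) = (-1)^1 = -1


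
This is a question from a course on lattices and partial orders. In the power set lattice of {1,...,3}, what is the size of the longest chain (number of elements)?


A chain is a totally ordered subset; we count the number of elements in a maximum chain.
Compute, for each element x, the size of the longest chain ending at x:
  {}: 1
  {1}: 2
  {2}: 2
  {3}: 2
  {1,2}: 3
  {1,3}: 3
  ...
A maximum chain: {} < {1} < {1,2} < {1,2,3}
Number of elements in the longest chain: 4


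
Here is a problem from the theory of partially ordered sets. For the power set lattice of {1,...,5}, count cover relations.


A cover relation a -< b holds when a < b with no c strictly between.
Cover relations:
  {} -< {1}
  {} -< {2}
  {} -< {3}
  {} -< {4}
  {} -< {5}
  {1} -< {1,2}
  {1} -< {1,3}
  {1} -< {1,4}
  ...72 more
Total: 80


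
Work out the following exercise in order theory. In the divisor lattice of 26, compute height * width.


Height = length of longest chain minus 1; width = size of largest antichain.
A maximum chain: 1 | 13 | 26  (height 2).
A maximum antichain: {2, 13}  (width 2).
Product = 2 * 2 = 4


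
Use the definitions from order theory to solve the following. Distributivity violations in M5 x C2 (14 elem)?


Distributive law: a ^ (b v c) = (a ^ b) v (a ^ c).
Check all 14^3 = 2744 ordered triples (a,b,c).
  e.g. a=(a1,0), b=(a2,0), c=(a3,0): lhs=(a1,0) != rhs=(0,0)
  e.g. a=(a1,0), b=(a2,0), c=(a3,1): lhs=(a1,0) != rhs=(0,0)
Total violating triples: 480


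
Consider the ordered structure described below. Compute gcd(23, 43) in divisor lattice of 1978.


In a divisor lattice, meet = gcd (greatest common divisor).
By Euclidean algorithm or factoring: gcd(23,43) = 1


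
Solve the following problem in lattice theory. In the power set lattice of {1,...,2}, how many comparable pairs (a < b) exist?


A comparable pair {a,b} has a < b or b < a in the order.
Count unordered pairs where one element is strictly below the other.
Examples: {{},{1}}, {{},{2}}, {{},{1,2}}, {{1},{1,2}}, ...
Total comparable pairs: 5


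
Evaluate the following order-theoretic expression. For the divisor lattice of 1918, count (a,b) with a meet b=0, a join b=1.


Complement pair (a,b): a meet b = bottom, a join b = top.
Here: gcd(a,b)=1 and lcm(a,b)=1918, i.e. a*b=1918 with a,b coprime.
Pairs found: (1,1918), (2,959), (7,274), (14,137), ... (4 more)
Total ordered pairs: 8


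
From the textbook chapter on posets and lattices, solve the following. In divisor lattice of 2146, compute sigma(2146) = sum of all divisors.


sigma(n) = sum of divisors.
Divisors of 2146: [1, 2, 29, 37, 58, 74, 1073, 2146]
Sum = 3420


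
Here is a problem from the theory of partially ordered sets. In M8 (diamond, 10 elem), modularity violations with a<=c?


Modular law: if a <= c then a v (b ^ c) = (a v b) ^ c.
Check all triples (a,b,c) with a <= c among 10 elements.
This lattice is modular (diamonds M_m and their chain-products are modular).
Total violating triples: 0


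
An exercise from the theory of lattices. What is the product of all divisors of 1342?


Divisors of 1342: [1, 2, 11, 22, 61, 122, 671, 1342]
Product = n^(d(n)/2) = 1342^(8/2)
Product = 3243471329296


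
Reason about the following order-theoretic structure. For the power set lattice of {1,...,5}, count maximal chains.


A maximal chain goes from the minimum element to a maximal element via cover relations.
Counting all min-to-max paths in the cover graph.
Total maximal chains: 120


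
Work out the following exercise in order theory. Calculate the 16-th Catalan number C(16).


C(n) = C(2n, n) / (n+1).
C(32, 16) = 601080390
C(16) = 601080390 / 17 = 35357670


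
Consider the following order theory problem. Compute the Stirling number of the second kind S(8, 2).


S(n,k) = k*S(n-1,k) + S(n-1,k-1).
S(7,2) = 63, S(7,1) = 1
S(8,2) = 2*63 + 1 = 126 + 1
S(8,2) = 127


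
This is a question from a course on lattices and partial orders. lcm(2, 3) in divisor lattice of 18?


Join=lcm.
gcd(2,3)=1
lcm=6


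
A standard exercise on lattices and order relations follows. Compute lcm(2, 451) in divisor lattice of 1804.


In a divisor lattice, join = lcm (least common multiple).
gcd(2,451) = 1
lcm(2,451) = 2*451/gcd = 902/1 = 902


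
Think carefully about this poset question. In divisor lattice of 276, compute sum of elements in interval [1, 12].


Interval [1,12] in divisors of 276: [1, 2, 3, 4, 6, 12]
Sum = 28


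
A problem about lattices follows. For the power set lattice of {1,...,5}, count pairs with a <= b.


The order relation is {(a,b) : a <= b}, reflexive so it includes (a,a).
Examples: ({},{}), ({},{1,2}), ({},{1,2,3}), ({},{1,2,3,4}), ({},{1,2,3,4,5}), ...
Total ordered pairs: 243


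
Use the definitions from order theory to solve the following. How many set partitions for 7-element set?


B(n) = number of set partitions of an n-element set.
B(n) satisfies the recurrence: B(n+1) = sum_k C(n,k)*B(k).
B(7) = 877


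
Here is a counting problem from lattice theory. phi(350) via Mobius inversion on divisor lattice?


phi(n) = n * prod_{p|n} (1 - 1/p).
Prime divisors of 350: [2, 5, 7]
phi(350) = 350 * (1 - 1/2) * (1 - 1/5) * (1 - 1/7)
phi(350) = 120


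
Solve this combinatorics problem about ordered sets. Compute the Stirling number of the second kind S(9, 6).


S(n,k) = k*S(n-1,k) + S(n-1,k-1).
S(8,6) = 266, S(8,5) = 1050
S(9,6) = 6*266 + 1050 = 1596 + 1050
S(9,6) = 2646


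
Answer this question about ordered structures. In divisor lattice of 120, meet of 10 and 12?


In a divisor lattice, meet = gcd (greatest common divisor).
By Euclidean algorithm or factoring: gcd(10,12) = 2


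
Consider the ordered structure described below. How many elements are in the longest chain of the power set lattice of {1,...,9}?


A chain is a totally ordered subset; we count the number of elements in a maximum chain.
Compute, for each element x, the size of the longest chain ending at x:
  {}: 1
  {1}: 2
  {2}: 2
  {3}: 2
  {4}: 2
  {5}: 2
  ...
A maximum chain: {} < {1} < {1,2} < {1,2,3} < {1,2,3,4} < {1,2,3,4,5} < {1,2,3,4,5,6} < {1,2,3,4,5,6,7} < {1,2,3,4,5,6,7,8} < {1,2,3,4,5,6,7,8,9}
Number of elements in the longest chain: 10


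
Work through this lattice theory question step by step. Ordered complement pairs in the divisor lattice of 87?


Complement pair (a,b): a meet b = bottom, a join b = top.
Here: gcd(a,b)=1 and lcm(a,b)=87, i.e. a*b=87 with a,b coprime.
Pairs found: (1,87), (3,29), (29,3), (87,1)
Total ordered pairs: 4


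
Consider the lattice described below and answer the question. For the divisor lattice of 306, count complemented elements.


An element a is complemented if some b has a meet b = bottom, a join b = top.
a is complemented iff gcd(a, n/a)=1, i.e. a is a unitary divisor of 306.
Complemented elements: 1, 2, 9, 17, 18, 34, ... (2 more)
Count: 8


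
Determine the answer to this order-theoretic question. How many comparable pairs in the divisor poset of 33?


A comparable pair {a,b} has a < b or b < a in the order.
Count unordered pairs where one element is strictly below the other.
Examples: {1,3}, {1,11}, {1,33}, {3,33}, ...
Total comparable pairs: 5


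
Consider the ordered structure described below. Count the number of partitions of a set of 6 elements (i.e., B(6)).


B(n) = number of set partitions of an n-element set.
B(n) satisfies the recurrence: B(n+1) = sum_k C(n,k)*B(k).
B(6) = 203


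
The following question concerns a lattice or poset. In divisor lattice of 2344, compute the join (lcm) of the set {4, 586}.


In a divisor lattice, join = lcm (least common multiple).
Compute lcm iteratively: start with first element, then lcm(current, next).
Elements: [4, 586]
lcm(4,586) = 1172
Final lcm = 1172


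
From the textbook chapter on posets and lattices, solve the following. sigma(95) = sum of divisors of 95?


sigma(n) = sum of divisors.
Divisors of 95: [1, 5, 19, 95]
Sum = 120


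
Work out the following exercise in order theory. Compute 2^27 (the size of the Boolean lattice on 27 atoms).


Power set = 2^n.
2^27 = 134217728


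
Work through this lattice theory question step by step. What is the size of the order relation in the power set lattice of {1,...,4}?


The order relation is {(a,b) : a <= b}, reflexive so it includes (a,a).
Examples: ({},{}), ({},{1,2}), ({},{1,2,3}), ({},{1,2,3,4}), ({},{1,2,4}), ...
Total ordered pairs: 81


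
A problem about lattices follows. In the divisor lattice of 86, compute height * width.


Height = length of longest chain minus 1; width = size of largest antichain.
A maximum chain: 1 | 43 | 86  (height 2).
A maximum antichain: {2, 43}  (width 2).
Product = 2 * 2 = 4


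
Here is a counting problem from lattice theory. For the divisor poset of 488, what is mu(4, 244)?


In a divisor lattice, mu(a,b) = mu(b/a) where mu is the classical Mobius function.
b/a = 244/4 = 61
Prime factorization of 61: primes [61]
61 is squarefree with 1 prime factor(s), so mu(61) = (-1)^1 = -1


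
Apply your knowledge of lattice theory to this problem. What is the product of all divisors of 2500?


Divisors of 2500: [1, 2, 4, 5, 10, 20, 25, 50, 100, 125, 250, 500, 625, 1250, 2500]
Product = n^(d(n)/2) = 2500^(15/2)
Product = 30517578125000000000000000


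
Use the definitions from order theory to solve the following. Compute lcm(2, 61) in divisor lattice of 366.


In a divisor lattice, join = lcm (least common multiple).
gcd(2,61) = 1
lcm(2,61) = 2*61/gcd = 122/1 = 122


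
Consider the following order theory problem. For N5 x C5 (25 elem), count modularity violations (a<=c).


Modular law: if a <= c then a v (b ^ c) = (a v b) ^ c.
Check all triples (a,b,c) with a <= c among 25 elements.
  e.g. a=(a,0), b=(c,0), c=(b,0): lhs=(a,0) != rhs=(b,0)
  e.g. a=(a,0), b=(c,1), c=(b,0): lhs=(a,0) != rhs=(b,0)
Total violating triples: 75


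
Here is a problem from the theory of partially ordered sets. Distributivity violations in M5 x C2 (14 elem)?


Distributive law: a ^ (b v c) = (a ^ b) v (a ^ c).
Check all 14^3 = 2744 ordered triples (a,b,c).
  e.g. a=(a1,0), b=(a2,0), c=(a3,0): lhs=(a1,0) != rhs=(0,0)
  e.g. a=(a1,0), b=(a2,0), c=(a3,1): lhs=(a1,0) != rhs=(0,0)
Total violating triples: 480


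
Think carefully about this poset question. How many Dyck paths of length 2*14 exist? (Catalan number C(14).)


C(n) = C(2n, n) / (n+1).
C(28, 14) = 40116600
C(14) = 40116600 / 15 = 2674440


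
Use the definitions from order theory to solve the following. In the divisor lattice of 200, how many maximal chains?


A maximal chain goes from the minimum element to a maximal element via cover relations.
Counting all min-to-max paths in the cover graph.
Total maximal chains: 10


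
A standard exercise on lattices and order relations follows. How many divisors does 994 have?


Divisors of 994: [1, 2, 7, 14, 71, 142, 497, 994]
Count: 8


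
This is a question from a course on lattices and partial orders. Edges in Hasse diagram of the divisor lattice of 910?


A cover relation a -< b holds when a < b with no c strictly between.
Cover relations:
  1 -< 2
  1 -< 5
  1 -< 7
  1 -< 13
  2 -< 10
  2 -< 14
  2 -< 26
  5 -< 10
  ...24 more
Total: 32


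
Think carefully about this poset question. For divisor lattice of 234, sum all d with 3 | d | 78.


Interval [3,78] in divisors of 234: [3, 6, 39, 78]
Sum = 126


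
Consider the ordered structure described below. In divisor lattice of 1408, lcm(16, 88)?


Join=lcm.
gcd(16,88)=8
lcm=176


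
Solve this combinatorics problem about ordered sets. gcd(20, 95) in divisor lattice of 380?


Meet=gcd.
gcd(20,95)=5


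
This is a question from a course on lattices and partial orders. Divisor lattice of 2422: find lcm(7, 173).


In a divisor lattice, join = lcm (least common multiple).
gcd(7,173) = 1
lcm(7,173) = 7*173/gcd = 1211/1 = 1211


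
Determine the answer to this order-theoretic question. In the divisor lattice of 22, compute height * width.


Height = length of longest chain minus 1; width = size of largest antichain.
A maximum chain: 1 | 11 | 22  (height 2).
A maximum antichain: {2, 11}  (width 2).
Product = 2 * 2 = 4


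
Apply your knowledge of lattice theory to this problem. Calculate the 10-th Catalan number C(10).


C(n) = C(2n, n) / (n+1).
C(20, 10) = 184756
C(10) = 184756 / 11 = 16796


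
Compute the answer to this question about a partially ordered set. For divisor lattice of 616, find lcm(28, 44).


In a divisor lattice, join = lcm (least common multiple).
Compute lcm iteratively: start with first element, then lcm(current, next).
Elements: [28, 44]
lcm(28,44) = 308
Final lcm = 308


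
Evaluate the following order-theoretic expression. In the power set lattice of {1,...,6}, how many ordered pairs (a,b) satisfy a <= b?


The order relation is {(a,b) : a <= b}, reflexive so it includes (a,a).
Examples: ({},{}), ({},{1,2}), ({},{1,2,3}), ({},{1,2,3,4}), ({},{1,2,3,4,5}), ...
Total ordered pairs: 729


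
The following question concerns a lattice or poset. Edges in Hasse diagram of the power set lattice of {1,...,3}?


A cover relation a -< b holds when a < b with no c strictly between.
Cover relations:
  {} -< {1}
  {} -< {2}
  {} -< {3}
  {1} -< {1,2}
  {1} -< {1,3}
  {2} -< {1,2}
  {2} -< {2,3}
  {3} -< {1,3}
  ...4 more
Total: 12


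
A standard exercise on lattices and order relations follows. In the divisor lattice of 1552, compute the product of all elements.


Divisors of 1552: [1, 2, 4, 8, 16, 97, 194, 388, 776, 1552]
Product = n^(d(n)/2) = 1552^(10/2)
Product = 9004478897324032


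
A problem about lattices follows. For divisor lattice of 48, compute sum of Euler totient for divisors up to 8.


Divisors of 48 up to 8: [1, 2, 3, 4, 6, 8]
phi values: [1, 1, 2, 2, 2, 4]
Sum = 12


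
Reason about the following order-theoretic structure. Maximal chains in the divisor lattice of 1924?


A maximal chain goes from the minimum element to a maximal element via cover relations.
Counting all min-to-max paths in the cover graph.
Total maximal chains: 12


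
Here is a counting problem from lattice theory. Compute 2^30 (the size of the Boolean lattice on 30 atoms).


Power set = 2^n.
2^30 = 1073741824


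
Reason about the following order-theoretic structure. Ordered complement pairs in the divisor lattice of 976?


Complement pair (a,b): a meet b = bottom, a join b = top.
Here: gcd(a,b)=1 and lcm(a,b)=976, i.e. a*b=976 with a,b coprime.
Pairs found: (1,976), (16,61), (61,16), (976,1)
Total ordered pairs: 4


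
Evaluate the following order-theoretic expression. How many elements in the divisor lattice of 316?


Divisors of 316: [1, 2, 4, 79, 158, 316]
Count: 6


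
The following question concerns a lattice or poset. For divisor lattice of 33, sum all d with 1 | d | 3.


Interval [1,3] in divisors of 33: [1, 3]
Sum = 4


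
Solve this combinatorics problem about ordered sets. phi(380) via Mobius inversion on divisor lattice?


phi(n) = n * prod_{p|n} (1 - 1/p).
Prime divisors of 380: [2, 5, 19]
phi(380) = 380 * (1 - 1/2) * (1 - 1/5) * (1 - 1/19)
phi(380) = 144


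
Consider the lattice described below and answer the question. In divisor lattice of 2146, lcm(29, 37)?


Join=lcm.
gcd(29,37)=1
lcm=1073


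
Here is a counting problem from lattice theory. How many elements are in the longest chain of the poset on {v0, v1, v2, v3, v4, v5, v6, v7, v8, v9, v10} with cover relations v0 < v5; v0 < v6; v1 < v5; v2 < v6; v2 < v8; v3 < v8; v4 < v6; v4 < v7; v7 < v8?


A chain is a totally ordered subset; we count the number of elements in a maximum chain.
Compute, for each element x, the size of the longest chain ending at x:
  v0: 1
  v1: 1
  v2: 1
  v3: 1
  v4: 1
  v9: 1
  ...
A maximum chain: v4 < v7 < v8
Number of elements in the longest chain: 3


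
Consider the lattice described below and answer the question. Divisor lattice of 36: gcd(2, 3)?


Meet=gcd.
gcd(2,3)=1


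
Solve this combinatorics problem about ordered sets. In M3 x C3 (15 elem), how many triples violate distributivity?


Distributive law: a ^ (b v c) = (a ^ b) v (a ^ c).
Check all 15^3 = 3375 ordered triples (a,b,c).
  e.g. a=(a1,0), b=(a2,0), c=(a3,0): lhs=(a1,0) != rhs=(0,0)
  e.g. a=(a1,0), b=(a2,0), c=(a3,1): lhs=(a1,0) != rhs=(0,0)
Total violating triples: 162


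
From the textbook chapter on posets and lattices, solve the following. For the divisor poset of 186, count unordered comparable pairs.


A comparable pair {a,b} has a < b or b < a in the order.
Count unordered pairs where one element is strictly below the other.
Examples: {1,2}, {1,3}, {1,6}, {1,31}, ...
Total comparable pairs: 19


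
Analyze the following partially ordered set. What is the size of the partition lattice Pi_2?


B(n) = number of set partitions of an n-element set.
B(n) satisfies the recurrence: B(n+1) = sum_k C(n,k)*B(k).
B(2) = 2


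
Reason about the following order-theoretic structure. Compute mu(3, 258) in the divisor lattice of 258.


In a divisor lattice, mu(a,b) = mu(b/a) where mu is the classical Mobius function.
b/a = 258/3 = 86
Prime factorization of 86: primes [2, 43]
86 is squarefree with 2 prime factor(s), so mu(86) = (-1)^2 = 1


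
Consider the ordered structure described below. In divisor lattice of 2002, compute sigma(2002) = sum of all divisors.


sigma(n) = sum of divisors.
Divisors of 2002: [1, 2, 7, 11, 13, 14, 22, 26, 77, 91, 143, 154, 182, 286, 1001, 2002]
Sum = 4032


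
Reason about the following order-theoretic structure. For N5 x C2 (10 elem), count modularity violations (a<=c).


Modular law: if a <= c then a v (b ^ c) = (a v b) ^ c.
Check all triples (a,b,c) with a <= c among 10 elements.
  e.g. a=(a,0), b=(c,0), c=(b,0): lhs=(a,0) != rhs=(b,0)
  e.g. a=(a,0), b=(c,1), c=(b,0): lhs=(a,0) != rhs=(b,0)
Total violating triples: 6


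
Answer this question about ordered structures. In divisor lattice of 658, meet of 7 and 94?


In a divisor lattice, meet = gcd (greatest common divisor).
By Euclidean algorithm or factoring: gcd(7,94) = 1


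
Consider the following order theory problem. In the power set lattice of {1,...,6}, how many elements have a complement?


An element a is complemented if some b has a meet b = bottom, a join b = top.
every subset A has complement S\A, so all elements are complemented.
Complemented elements: {}, {1}, {2}, {3}, {4}, {5}, ... (58 more)
Count: 64


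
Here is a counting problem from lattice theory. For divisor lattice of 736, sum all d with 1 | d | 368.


Interval [1,368] in divisors of 736: [1, 2, 4, 8, 16, 23, 46, 92, 184, 368]
Sum = 744


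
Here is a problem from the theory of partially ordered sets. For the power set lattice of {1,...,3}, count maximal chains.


A maximal chain goes from the minimum element to a maximal element via cover relations.
Counting all min-to-max paths in the cover graph.
Total maximal chains: 6


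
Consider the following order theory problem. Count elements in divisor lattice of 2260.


Divisors of 2260: [1, 2, 4, 5, 10, 20, 113, 226, 452, 565, 1130, 2260]
Count: 12


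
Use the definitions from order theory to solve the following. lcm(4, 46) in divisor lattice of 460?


Join=lcm.
gcd(4,46)=2
lcm=92


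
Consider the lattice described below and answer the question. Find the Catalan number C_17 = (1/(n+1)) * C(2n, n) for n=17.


C(n) = C(2n, n) / (n+1).
C(34, 17) = 2333606220
C(17) = 2333606220 / 18 = 129644790


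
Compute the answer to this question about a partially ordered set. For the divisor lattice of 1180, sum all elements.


sigma(n) = sum of divisors.
Divisors of 1180: [1, 2, 4, 5, 10, 20, 59, 118, 236, 295, 590, 1180]
Sum = 2520


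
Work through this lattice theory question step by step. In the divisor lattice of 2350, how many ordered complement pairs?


Complement pair (a,b): a meet b = bottom, a join b = top.
Here: gcd(a,b)=1 and lcm(a,b)=2350, i.e. a*b=2350 with a,b coprime.
Pairs found: (1,2350), (2,1175), (25,94), (47,50), ... (4 more)
Total ordered pairs: 8


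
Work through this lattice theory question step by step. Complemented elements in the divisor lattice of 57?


An element a is complemented if some b has a meet b = bottom, a join b = top.
a is complemented iff gcd(a, n/a)=1, i.e. a is a unitary divisor of 57.
Complemented elements: 1, 3, 19, 57
Count: 4


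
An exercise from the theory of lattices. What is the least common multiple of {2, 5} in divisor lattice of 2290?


In a divisor lattice, join = lcm (least common multiple).
Compute lcm iteratively: start with first element, then lcm(current, next).
Elements: [2, 5]
lcm(2,5) = 10
Final lcm = 10


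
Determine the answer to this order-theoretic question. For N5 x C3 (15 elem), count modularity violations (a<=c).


Modular law: if a <= c then a v (b ^ c) = (a v b) ^ c.
Check all triples (a,b,c) with a <= c among 15 elements.
  e.g. a=(a,0), b=(c,0), c=(b,0): lhs=(a,0) != rhs=(b,0)
  e.g. a=(a,0), b=(c,1), c=(b,0): lhs=(a,0) != rhs=(b,0)
Total violating triples: 18


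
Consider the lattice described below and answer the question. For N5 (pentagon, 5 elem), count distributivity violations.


Distributive law: a ^ (b v c) = (a ^ b) v (a ^ c).
Check all 5^3 = 125 ordered triples (a,b,c).
  e.g. a=b, b=a, c=c: lhs=b != rhs=a
  e.g. a=b, b=c, c=a: lhs=b != rhs=a
Total violating triples: 2
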